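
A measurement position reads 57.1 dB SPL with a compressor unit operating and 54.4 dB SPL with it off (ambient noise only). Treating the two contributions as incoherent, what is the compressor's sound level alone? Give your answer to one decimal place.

Background correction is a power subtraction:
L_src = 10·log₁₀(10^(57.1/10) − 10^(54.4/10)) = 10·log₁₀(237400) = 53.8 dB SPL.

53.8 dB SPL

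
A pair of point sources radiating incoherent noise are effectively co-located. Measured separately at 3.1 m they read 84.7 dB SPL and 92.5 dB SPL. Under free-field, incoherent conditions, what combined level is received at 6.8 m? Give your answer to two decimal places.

86.34 dB SPL

Combined at 3.1 m: 10·log₁₀(10^(84.7/10)+10^(92.5/10)) = 93.167 dB SPL.
Then apply −20·log₁₀(6.8/3.1) = -6.823 dB → 86.34 dB SPL.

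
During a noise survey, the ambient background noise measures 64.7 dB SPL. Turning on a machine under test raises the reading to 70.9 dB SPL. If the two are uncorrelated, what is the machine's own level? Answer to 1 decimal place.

Remove the background by subtracting linear intensities:
L_src = 10·log₁₀(10^(70.9/10) − 10^(64.7/10)) = 10·log₁₀(9351000) = 69.7 dB SPL.

69.7 dB SPL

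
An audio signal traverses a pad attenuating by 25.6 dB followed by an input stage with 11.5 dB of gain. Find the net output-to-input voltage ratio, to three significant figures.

Net gain = (−25.6) + 11.5 = -14.1 dB.
Voltage ratio = 10^(-14.1/20) = 0.197.

0.197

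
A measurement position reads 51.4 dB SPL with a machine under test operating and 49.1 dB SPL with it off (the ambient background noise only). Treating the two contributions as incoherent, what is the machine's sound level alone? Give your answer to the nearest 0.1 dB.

47.5 dB SPL

Remove the background by subtracting linear intensities:
L_src = 10·log₁₀(10^(51.4/10) − 10^(49.1/10)) = 10·log₁₀(56760) = 47.5 dB SPL.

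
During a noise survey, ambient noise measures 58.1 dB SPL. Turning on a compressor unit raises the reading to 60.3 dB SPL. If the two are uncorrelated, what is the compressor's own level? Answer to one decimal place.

Subtract intensities: L_src = 10·log₁₀(10^(L_total/10) − 10^(L_bg/10)).
L_src = 10·log₁₀(10^(60.3/10) − 10^(58.1/10)) = 10·log₁₀(425900) = 56.3 dB SPL.

56.3 dB SPL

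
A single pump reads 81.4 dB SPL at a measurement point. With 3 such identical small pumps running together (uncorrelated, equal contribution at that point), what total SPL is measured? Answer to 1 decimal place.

3 equal incoherent sources raise the level by 10·log₁₀(3) = 4.77 dB.
L_total = 81.4 + 4.77 = 86.2 dB SPL.

86.2 dB SPL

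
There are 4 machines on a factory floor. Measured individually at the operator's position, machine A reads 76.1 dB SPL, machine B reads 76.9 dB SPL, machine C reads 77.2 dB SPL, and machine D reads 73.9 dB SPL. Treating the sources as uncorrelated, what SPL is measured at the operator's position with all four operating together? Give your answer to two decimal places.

Incoherent sources sum as intensities:
L_total = 10·log₁₀(10^(76.1/10) + 10^(76.9/10) + 10^(77.2/10) + 10^(73.9/10)) = 10·log₁₀(166700000) = 82.22 dB SPL.

82.22 dB SPL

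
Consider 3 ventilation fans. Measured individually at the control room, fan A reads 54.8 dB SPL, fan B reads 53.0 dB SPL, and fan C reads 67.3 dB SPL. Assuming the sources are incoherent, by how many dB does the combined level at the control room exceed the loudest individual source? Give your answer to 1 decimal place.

0.4 dB

Incoherent sources sum as intensities:
L_total = 10·log₁₀(10^(54.8/10) + 10^(53.0/10) + 10^(67.3/10)) = 67.69 dB SPL.
Excess over the loudest (67.3 dB): 67.69 − 67.3 = 0.4 dB.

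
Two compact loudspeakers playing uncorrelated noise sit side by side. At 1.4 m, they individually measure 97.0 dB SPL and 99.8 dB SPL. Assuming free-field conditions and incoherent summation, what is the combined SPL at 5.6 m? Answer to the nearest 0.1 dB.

89.6 dB SPL

Combined at 1.4 m: 10·log₁₀(10^(97.0/10)+10^(99.8/10)) = 101.63 dB SPL.
Then apply −20·log₁₀(5.6/1.4) = -12.04 dB → 89.6 dB SPL.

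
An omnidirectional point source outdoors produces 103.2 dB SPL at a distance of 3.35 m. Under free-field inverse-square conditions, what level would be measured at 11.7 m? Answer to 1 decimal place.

92.3 dB SPL

Inverse-square spreading gives ΔL = −20·log₁₀(d₂/d₁).
ΔL = −20·log₁₀(11.7/3.35) = -10.86 dB, so L₂ = 103.2 + (-10.86) = 92.3 dB SPL.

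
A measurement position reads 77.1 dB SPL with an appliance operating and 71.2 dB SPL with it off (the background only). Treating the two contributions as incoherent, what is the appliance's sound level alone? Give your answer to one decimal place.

Remove the background by subtracting linear intensities:
L_src = 10·log₁₀(10^(77.1/10) − 10^(71.2/10)) = 10·log₁₀(38100000) = 75.8 dB SPL.

75.8 dB SPL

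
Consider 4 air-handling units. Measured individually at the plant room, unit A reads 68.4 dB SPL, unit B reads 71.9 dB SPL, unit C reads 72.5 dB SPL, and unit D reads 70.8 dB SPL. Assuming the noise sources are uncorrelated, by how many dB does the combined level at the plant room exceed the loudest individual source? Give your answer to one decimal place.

4.7 dB

Uncorrelated sources add in intensity (power), not in dB.
L_total = 10·log₁₀(10^(68.4/10) + 10^(71.9/10) + 10^(72.5/10) + 10^(70.8/10)) = 77.18 dB SPL.
Excess over the loudest (72.5 dB): 77.18 − 72.5 = 4.7 dB.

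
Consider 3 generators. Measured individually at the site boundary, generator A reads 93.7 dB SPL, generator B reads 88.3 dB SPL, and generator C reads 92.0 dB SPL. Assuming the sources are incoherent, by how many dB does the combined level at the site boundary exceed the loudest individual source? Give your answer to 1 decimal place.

Add the sources as powers (linear), then convert back to dB:
L_total = 10·log₁₀(10^(93.7/10) + 10^(88.3/10) + 10^(92.0/10)) = 96.63 dB SPL.
Excess over the loudest (93.7 dB): 96.63 − 93.7 = 2.9 dB.

2.9 dB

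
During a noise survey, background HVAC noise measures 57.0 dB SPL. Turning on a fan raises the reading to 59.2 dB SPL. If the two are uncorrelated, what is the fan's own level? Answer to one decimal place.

Subtract intensities: L_src = 10·log₁₀(10^(L_total/10) − 10^(L_bg/10)).
L_src = 10·log₁₀(10^(59.2/10) − 10^(57.0/10)) = 10·log₁₀(330600) = 55.2 dB SPL.

55.2 dB SPL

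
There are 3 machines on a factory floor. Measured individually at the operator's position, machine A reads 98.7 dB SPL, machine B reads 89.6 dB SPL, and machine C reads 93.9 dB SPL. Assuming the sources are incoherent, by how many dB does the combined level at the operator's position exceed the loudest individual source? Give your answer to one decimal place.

Add the sources as powers (linear), then convert back to dB:
L_total = 10·log₁₀(10^(98.7/10) + 10^(89.6/10) + 10^(93.9/10)) = 100.33 dB SPL.
Excess over the loudest (98.7 dB): 100.33 − 98.7 = 1.6 dB.

1.6 dB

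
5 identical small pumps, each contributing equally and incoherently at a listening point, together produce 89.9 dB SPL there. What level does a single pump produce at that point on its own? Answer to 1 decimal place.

82.9 dB SPL

5 equal incoherent sources add 10·log₁₀(5) = 6.99 dB over one source.
L_one = 89.9 − 6.99 = 82.9 dB SPL.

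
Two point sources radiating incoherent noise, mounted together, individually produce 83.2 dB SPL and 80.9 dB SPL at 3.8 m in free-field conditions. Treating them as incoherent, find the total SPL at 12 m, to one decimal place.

Combined at 3.8 m: 10·log₁₀(10^(83.2/10)+10^(80.9/10)) = 85.21 dB SPL.
Then apply −20·log₁₀(12/3.8) = -9.99 dB → 75.2 dB SPL.

75.2 dB SPL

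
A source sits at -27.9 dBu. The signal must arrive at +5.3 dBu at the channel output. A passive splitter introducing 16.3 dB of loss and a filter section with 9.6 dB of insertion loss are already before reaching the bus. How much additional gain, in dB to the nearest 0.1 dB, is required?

59.1 dB

The required make-up gain is the shortfall in the dB sum.
G = +5.3 − (-27.9) + 16.3 + 9.6 = 59.1 dB.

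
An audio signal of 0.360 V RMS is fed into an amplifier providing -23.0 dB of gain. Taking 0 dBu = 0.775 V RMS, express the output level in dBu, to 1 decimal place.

Input level: 20·log₁₀(0.360/0.775) = -6.66 dBu.
Output: -6.66 − 23.0 = -29.7 dBu.

-29.7 dBu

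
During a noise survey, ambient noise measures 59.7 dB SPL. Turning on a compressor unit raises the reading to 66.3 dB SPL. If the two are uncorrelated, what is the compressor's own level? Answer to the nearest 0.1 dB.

65.2 dB SPL

Remove the background by subtracting linear intensities:
L_src = 10·log₁₀(10^(66.3/10) − 10^(59.7/10)) = 10·log₁₀(3333000) = 65.2 dB SPL.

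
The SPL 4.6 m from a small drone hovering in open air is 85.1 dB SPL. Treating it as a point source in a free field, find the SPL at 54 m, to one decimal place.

Inverse-square spreading gives ΔL = −20·log₁₀(d₂/d₁).
ΔL = −20·log₁₀(54/4.6) = -21.39 dB, so L₂ = 85.1 + (-21.39) = 63.7 dB SPL.

63.7 dB SPL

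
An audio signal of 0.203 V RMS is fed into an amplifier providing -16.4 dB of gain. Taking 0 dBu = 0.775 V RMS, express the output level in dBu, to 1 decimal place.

-28.0 dBu

Input level: 20·log₁₀(0.203/0.775) = -11.64 dBu.
Output: -11.64 − 16.4 = -28.0 dBu.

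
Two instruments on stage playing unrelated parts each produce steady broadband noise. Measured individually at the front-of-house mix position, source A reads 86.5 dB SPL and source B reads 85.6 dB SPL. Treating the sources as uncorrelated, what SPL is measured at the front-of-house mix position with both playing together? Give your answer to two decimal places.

89.08 dB SPL

Add the sources as powers (linear), then convert back to dB:
L_total = 10·log₁₀(10^(86.5/10) + 10^(85.6/10)) = 10·log₁₀(809800000) = 89.08 dB SPL.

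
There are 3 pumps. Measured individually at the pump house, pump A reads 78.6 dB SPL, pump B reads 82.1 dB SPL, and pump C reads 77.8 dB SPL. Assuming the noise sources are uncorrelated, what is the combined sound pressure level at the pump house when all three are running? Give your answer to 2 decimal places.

Uncorrelated sources add in intensity (power), not in dB.
L_total = 10·log₁₀(10^(78.6/10) + 10^(82.1/10) + 10^(77.8/10)) = 10·log₁₀(294900000) = 84.70 dB SPL.

84.70 dB SPL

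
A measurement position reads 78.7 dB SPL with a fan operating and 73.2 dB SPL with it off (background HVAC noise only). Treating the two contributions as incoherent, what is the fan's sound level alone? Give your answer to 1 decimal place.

Subtract intensities: L_src = 10·log₁₀(10^(L_total/10) − 10^(L_bg/10)).
L_src = 10·log₁₀(10^(78.7/10) − 10^(73.2/10)) = 10·log₁₀(53240000) = 77.3 dB SPL.

77.3 dB SPL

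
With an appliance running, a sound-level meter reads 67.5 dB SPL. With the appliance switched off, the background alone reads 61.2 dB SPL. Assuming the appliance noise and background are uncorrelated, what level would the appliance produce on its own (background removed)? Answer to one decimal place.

Remove the background by subtracting linear intensities:
L_src = 10·log₁₀(10^(67.5/10) − 10^(61.2/10)) = 10·log₁₀(4305000) = 66.3 dB SPL.

66.3 dB SPL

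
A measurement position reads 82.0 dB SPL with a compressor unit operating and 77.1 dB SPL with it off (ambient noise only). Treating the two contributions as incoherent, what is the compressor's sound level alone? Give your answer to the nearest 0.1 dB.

80.3 dB SPL

Background correction is a power subtraction:
L_src = 10·log₁₀(10^(82.0/10) − 10^(77.1/10)) = 10·log₁₀(107200000) = 80.3 dB SPL.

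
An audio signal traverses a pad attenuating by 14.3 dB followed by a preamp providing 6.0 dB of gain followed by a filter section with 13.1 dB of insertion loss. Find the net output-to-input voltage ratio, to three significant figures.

Net gain = (−14.3) + 6.0 + (−13.1) = -21.4 dB.
Voltage ratio = 10^(-21.4/20) = 0.0851.

0.0851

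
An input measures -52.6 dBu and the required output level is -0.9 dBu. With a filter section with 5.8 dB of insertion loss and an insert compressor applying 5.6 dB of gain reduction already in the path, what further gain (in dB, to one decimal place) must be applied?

The required make-up gain is the shortfall in the dB sum.
G = -0.9 − (-52.6) + 5.8 + 5.6 = 63.1 dB.

63.1 dB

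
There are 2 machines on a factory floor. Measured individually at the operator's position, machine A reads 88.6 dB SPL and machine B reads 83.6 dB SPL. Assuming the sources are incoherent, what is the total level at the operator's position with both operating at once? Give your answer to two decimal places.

Incoherent sources sum as intensities:
L_total = 10·log₁₀(10^(88.6/10) + 10^(83.6/10)) = 10·log₁₀(953500000) = 89.79 dB SPL.

89.79 dB SPL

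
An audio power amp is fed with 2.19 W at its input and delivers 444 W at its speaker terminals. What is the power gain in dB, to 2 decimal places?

23.07 dB

For a power ratio, dB = 10·log₁₀(P₂/P₁).
10·log₁₀(444/2.19) = 10·log₁₀(202.7) = 23.07 dB.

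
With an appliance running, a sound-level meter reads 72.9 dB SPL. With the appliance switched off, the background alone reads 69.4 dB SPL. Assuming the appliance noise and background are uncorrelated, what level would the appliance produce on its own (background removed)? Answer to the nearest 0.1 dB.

Remove the background by subtracting linear intensities:
L_src = 10·log₁₀(10^(72.9/10) − 10^(69.4/10)) = 10·log₁₀(10790000) = 70.3 dB SPL.

70.3 dB SPL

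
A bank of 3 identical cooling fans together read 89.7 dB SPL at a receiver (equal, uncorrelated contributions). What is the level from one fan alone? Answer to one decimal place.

3 equal incoherent sources add 10·log₁₀(3) = 4.77 dB over one source.
L_one = 89.7 − 4.77 = 84.9 dB SPL.

84.9 dB SPL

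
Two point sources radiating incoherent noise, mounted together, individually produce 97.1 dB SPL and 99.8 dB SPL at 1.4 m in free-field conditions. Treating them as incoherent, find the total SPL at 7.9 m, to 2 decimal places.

Combined at 1.4 m: 10·log₁₀(10^(97.1/10)+10^(99.8/10)) = 101.667 dB SPL.
Then apply −20·log₁₀(7.9/1.4) = -15.030 dB → 86.64 dB SPL.

86.64 dB SPL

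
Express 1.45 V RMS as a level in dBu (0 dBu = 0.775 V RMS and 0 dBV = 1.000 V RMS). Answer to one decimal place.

dBu = 20·log₁₀(V / 0.775 V).
20·log₁₀(1.45/0.775) = +5.4 dBu.

+5.4 dBu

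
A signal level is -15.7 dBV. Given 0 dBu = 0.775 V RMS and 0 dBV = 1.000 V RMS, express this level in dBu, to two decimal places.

-13.49 dBu

The offset between the scales is 20·log₁₀(0.775/1.000) = −2.214 dB.
So dBu = -15.7 + 2.214 = -13.49 dBu.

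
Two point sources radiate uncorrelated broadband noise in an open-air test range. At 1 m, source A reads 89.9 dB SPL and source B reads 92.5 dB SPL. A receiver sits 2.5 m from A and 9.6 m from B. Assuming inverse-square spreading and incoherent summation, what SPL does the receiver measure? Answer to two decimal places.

At the listener: L_A = 89.9 − 20·log₁₀(2.5) = 81.941 dB; L_B = 92.5 − 20·log₁₀(9.6) = 72.855 dB.
Combined: 10·log₁₀(10^(81.941/10)+10^(72.855/10)) = 82.45 dB SPL.

82.45 dB SPL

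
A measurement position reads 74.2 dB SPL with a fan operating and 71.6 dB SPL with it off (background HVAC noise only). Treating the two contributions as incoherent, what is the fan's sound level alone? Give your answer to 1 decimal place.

70.7 dB SPL

Background correction is a power subtraction:
L_src = 10·log₁₀(10^(74.2/10) − 10^(71.6/10)) = 10·log₁₀(11850000) = 70.7 dB SPL.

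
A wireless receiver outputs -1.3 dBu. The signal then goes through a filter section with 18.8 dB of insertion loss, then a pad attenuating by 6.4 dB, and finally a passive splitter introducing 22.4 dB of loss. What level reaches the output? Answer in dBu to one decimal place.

Cascaded gains and losses add directly in dB.
-1.3 − 18.8 − 6.4 − 22.4 = -48.9 dBu.

-48.9 dBu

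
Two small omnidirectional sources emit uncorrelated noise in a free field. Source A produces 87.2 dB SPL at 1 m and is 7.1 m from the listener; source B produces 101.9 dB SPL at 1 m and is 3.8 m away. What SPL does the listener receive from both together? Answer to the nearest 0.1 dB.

90.3 dB SPL

At the listener: L_A = 87.2 − 20·log₁₀(7.1) = 70.17 dB; L_B = 101.9 − 20·log₁₀(3.8) = 90.30 dB.
Combined: 10·log₁₀(10^(70.17/10)+10^(90.30/10)) = 90.3 dB SPL.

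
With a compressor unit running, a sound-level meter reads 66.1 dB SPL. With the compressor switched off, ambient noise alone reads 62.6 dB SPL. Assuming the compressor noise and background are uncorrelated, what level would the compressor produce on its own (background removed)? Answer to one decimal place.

63.5 dB SPL

Subtract intensities: L_src = 10·log₁₀(10^(L_total/10) − 10^(L_bg/10)).
L_src = 10·log₁₀(10^(66.1/10) − 10^(62.6/10)) = 10·log₁₀(2254000) = 63.5 dB SPL.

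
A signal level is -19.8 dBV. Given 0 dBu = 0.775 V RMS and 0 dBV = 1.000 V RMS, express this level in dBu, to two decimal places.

The offset between the scales is 20·log₁₀(0.775/1.000) = −2.214 dB.
So dBu = -19.8 + 2.214 = -17.59 dBu.

-17.59 dBu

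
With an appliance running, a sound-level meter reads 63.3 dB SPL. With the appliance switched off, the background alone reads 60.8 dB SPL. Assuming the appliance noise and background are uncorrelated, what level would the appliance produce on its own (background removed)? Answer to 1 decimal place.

Subtract intensities: L_src = 10·log₁₀(10^(L_total/10) − 10^(L_bg/10)).
L_src = 10·log₁₀(10^(63.3/10) − 10^(60.8/10)) = 10·log₁₀(935700) = 59.7 dB SPL.

59.7 dB SPL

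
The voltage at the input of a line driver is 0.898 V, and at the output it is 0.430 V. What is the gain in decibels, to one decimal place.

-6.4 dB

For a voltage ratio, dB = 20·log₁₀(V₂/V₁).
20·log₁₀(0.430/0.898) = 20·log₁₀(0.4788) = -6.4 dB.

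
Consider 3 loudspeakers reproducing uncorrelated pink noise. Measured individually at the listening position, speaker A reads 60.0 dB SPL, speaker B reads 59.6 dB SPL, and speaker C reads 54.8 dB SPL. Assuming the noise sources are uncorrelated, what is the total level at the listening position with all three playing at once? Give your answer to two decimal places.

Add the sources as powers (linear), then convert back to dB:
L_total = 10·log₁₀(10^(60.0/10) + 10^(59.6/10) + 10^(54.8/10)) = 10·log₁₀(2214000) = 63.45 dB SPL.

63.45 dB SPL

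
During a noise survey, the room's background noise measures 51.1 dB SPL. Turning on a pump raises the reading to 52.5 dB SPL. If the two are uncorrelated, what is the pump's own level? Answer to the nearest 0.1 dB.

Remove the background by subtracting linear intensities:
L_src = 10·log₁₀(10^(52.5/10) − 10^(51.1/10)) = 10·log₁₀(49000) = 46.9 dB SPL.

46.9 dB SPL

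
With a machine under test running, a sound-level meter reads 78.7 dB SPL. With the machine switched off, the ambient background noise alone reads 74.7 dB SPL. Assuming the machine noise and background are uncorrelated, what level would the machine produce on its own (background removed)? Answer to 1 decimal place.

76.5 dB SPL

Remove the background by subtracting linear intensities:
L_src = 10·log₁₀(10^(78.7/10) − 10^(74.7/10)) = 10·log₁₀(44620000) = 76.5 dB SPL.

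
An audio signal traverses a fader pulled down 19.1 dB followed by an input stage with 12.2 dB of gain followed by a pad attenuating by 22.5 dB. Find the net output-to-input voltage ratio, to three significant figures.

0.0339

Net gain = (−19.1) + 12.2 + (−22.5) = -29.4 dB.
Voltage ratio = 10^(-29.4/20) = 0.0339.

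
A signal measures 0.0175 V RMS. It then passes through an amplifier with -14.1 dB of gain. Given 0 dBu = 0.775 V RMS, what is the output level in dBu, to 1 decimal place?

-47.0 dBu

Input level: 20·log₁₀(0.0175/0.775) = -32.93 dBu.
Output: -32.93 − 14.1 = -47.0 dBu.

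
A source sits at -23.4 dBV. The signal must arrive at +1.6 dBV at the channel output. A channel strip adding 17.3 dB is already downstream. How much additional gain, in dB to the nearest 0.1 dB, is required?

The required make-up gain is the shortfall in the dB sum.
G = +1.6 − (-23.4) − 17.3 = 7.7 dB.

7.7 dB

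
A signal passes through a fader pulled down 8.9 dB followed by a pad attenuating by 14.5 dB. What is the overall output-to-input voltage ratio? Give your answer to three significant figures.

Net gain = (−8.9) + (−14.5) = -23.4 dB.
Voltage ratio = 10^(-23.4/20) = 0.0676.

0.0676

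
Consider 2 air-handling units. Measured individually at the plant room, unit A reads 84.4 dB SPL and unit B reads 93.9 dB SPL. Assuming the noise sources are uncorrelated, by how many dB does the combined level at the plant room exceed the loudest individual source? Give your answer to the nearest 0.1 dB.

Uncorrelated sources add in intensity (power), not in dB.
L_total = 10·log₁₀(10^(84.4/10) + 10^(93.9/10)) = 94.36 dB SPL.
Excess over the loudest (93.9 dB): 94.36 − 93.9 = 0.5 dB.

0.5 dB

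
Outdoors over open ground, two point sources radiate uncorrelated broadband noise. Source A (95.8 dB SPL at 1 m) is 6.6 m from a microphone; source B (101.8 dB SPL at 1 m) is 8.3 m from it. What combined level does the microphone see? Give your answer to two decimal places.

84.87 dB SPL

At the listener: L_A = 95.8 − 20·log₁₀(6.6) = 79.409 dB; L_B = 101.8 − 20·log₁₀(8.3) = 83.418 dB.
Combined: 10·log₁₀(10^(79.409/10)+10^(83.418/10)) = 84.87 dB SPL.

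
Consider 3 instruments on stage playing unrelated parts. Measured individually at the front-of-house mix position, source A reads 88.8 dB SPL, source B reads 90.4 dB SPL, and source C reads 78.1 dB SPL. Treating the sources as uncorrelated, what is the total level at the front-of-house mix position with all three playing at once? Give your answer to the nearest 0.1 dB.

Uncorrelated sources add in intensity (power), not in dB.
L_total = 10·log₁₀(10^(88.8/10) + 10^(90.4/10) + 10^(78.1/10)) = 10·log₁₀(1920000000) = 92.8 dB SPL.

92.8 dB SPL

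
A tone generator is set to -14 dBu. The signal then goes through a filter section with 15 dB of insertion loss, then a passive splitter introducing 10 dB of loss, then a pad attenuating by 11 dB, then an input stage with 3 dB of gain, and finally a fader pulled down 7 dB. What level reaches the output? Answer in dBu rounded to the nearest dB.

Cascaded gains and losses add directly in dB.
-14 − 15 − 10 − 11 + 3 − 7 = -54 dBu.

-54 dBu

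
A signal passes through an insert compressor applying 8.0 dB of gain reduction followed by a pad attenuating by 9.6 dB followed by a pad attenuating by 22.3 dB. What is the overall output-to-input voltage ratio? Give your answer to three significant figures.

Net gain = (−8.0) + (−9.6) + (−22.3) = -39.9 dB.
Voltage ratio = 10^(-39.9/20) = 0.0101.

0.0101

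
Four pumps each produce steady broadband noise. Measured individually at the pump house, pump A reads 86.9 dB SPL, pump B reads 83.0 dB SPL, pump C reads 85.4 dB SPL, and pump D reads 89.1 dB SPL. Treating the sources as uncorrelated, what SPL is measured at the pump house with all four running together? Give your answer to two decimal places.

Add the sources as powers (linear), then convert back to dB:
L_total = 10·log₁₀(10^(86.9/10) + 10^(83.0/10) + 10^(85.4/10) + 10^(89.1/10)) = 10·log₁₀(1849000000) = 92.67 dB SPL.

92.67 dB SPL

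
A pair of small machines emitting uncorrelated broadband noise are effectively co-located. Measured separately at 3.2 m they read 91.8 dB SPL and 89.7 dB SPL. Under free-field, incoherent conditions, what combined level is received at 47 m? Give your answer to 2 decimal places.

Combined at 3.2 m: 10·log₁₀(10^(91.8/10)+10^(89.7/10)) = 93.886 dB SPL.
Then apply −20·log₁₀(47/3.2) = -23.339 dB → 70.55 dB SPL.

70.55 dB SPL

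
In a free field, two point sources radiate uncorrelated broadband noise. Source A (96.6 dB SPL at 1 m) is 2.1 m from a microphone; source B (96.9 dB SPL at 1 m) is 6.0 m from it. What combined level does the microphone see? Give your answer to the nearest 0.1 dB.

At the listener: L_A = 96.6 − 20·log₁₀(2.1) = 90.16 dB; L_B = 96.9 − 20·log₁₀(6.0) = 81.34 dB.
Combined: 10·log₁₀(10^(90.16/10)+10^(81.34/10)) = 90.7 dB SPL.

90.7 dB SPL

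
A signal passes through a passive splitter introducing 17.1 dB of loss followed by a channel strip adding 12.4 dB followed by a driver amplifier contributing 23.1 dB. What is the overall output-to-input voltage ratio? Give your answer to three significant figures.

8.32

Net gain = (−17.1) + 12.4 + 23.1 = 18.4 dB.
Voltage ratio = 10^(18.4/20) = 8.32.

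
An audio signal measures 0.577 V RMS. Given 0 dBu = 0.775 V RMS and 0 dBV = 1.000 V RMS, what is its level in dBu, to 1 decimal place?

-2.6 dBu

dBu = 20·log₁₀(V / 0.775 V).
20·log₁₀(0.577/0.775) = -2.6 dBu.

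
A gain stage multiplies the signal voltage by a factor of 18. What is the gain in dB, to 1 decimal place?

25.1 dB

Voltage is an amplitude quantity, so gain = 20·log₁₀(V_out/V_in).
20·log₁₀(18) = 25.1 dB.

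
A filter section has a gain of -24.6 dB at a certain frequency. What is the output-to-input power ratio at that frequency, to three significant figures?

0.00347

Power ratio = 10^(dB/10).
10^(-24.6/10) = 10^(-2.460) = 0.00347.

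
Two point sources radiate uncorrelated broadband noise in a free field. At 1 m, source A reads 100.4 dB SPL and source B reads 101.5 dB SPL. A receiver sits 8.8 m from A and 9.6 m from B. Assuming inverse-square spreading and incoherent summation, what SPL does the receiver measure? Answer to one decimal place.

At the listener: L_A = 100.4 − 20·log₁₀(8.8) = 81.51 dB; L_B = 101.5 − 20·log₁₀(9.6) = 81.85 dB.
Combined: 10·log₁₀(10^(81.51/10)+10^(81.85/10)) = 84.7 dB SPL.

84.7 dB SPL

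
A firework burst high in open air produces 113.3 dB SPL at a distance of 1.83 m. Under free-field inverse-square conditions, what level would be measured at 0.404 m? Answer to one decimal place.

126.4 dB SPL

Free-field point source: level drops by 20·log₁₀ of the distance ratio.
ΔL = −20·log₁₀(0.404/1.83) = 13.12 dB, so L₂ = 113.3 + (13.12) = 126.4 dB SPL.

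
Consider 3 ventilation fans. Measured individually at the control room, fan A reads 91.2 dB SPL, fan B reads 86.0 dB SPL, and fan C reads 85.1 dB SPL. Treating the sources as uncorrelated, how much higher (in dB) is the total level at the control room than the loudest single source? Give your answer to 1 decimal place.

1.9 dB

Add the sources as powers (linear), then convert back to dB:
L_total = 10·log₁₀(10^(91.2/10) + 10^(86.0/10) + 10^(85.1/10)) = 93.10 dB SPL.
Excess over the loudest (91.2 dB): 93.10 − 91.2 = 1.9 dB.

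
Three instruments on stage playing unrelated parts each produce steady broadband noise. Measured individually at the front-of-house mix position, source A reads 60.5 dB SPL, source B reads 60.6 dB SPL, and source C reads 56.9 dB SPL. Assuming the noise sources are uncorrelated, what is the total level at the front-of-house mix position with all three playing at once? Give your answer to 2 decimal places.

Add the sources as powers (linear), then convert back to dB:
L_total = 10·log₁₀(10^(60.5/10) + 10^(60.6/10) + 10^(56.9/10)) = 10·log₁₀(2760000) = 64.41 dB SPL.

64.41 dB SPL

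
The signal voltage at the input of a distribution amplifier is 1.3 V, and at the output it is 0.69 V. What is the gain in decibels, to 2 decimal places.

Voltage is an amplitude quantity, so gain = 20·log₁₀(V_out/V_in).
20·log₁₀(0.69/1.3) = 20·log₁₀(0.5308) = -5.50 dB.

-5.50 dB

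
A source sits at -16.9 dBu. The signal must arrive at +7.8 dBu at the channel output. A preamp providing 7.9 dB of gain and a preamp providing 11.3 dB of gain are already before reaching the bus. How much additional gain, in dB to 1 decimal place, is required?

5.5 dB

The required make-up gain is the shortfall in the dB sum.
G = +7.8 − (-16.9) − 7.9 − 11.3 = 5.5 dB.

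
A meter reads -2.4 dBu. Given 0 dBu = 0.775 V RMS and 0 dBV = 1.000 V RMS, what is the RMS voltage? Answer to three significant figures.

0.588 V

V = 0.775 V × 10^(-2.4/20).
= 0.775 × 0.7586 = 0.588 V.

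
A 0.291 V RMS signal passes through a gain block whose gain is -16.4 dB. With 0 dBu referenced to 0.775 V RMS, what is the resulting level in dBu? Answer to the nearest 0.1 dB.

Input level: 20·log₁₀(0.291/0.775) = -8.51 dBu.
Output: -8.51 − 16.4 = -24.9 dBu.

-24.9 dBu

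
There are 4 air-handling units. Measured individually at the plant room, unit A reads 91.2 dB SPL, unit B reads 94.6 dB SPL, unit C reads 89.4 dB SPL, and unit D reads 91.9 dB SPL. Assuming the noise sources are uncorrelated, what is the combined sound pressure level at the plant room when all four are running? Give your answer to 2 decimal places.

98.21 dB SPL

Incoherent sources sum as intensities:
L_total = 10·log₁₀(10^(91.2/10) + 10^(94.6/10) + 10^(89.4/10) + 10^(91.9/10)) = 10·log₁₀(6622000000) = 98.21 dB SPL.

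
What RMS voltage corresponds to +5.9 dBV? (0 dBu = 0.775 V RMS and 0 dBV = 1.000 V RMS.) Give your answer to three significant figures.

V = 1.000 V × 10^(+5.9/20).
= 1.000 × 1.972 = 1.97 V.

1.97 V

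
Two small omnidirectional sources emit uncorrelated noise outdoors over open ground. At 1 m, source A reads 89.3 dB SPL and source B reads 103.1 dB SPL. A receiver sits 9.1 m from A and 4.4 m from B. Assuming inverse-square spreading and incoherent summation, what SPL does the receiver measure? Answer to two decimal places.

90.27 dB SPL

At the listener: L_A = 89.3 − 20·log₁₀(9.1) = 70.119 dB; L_B = 103.1 − 20·log₁₀(4.4) = 90.231 dB.
Combined: 10·log₁₀(10^(70.119/10)+10^(90.231/10)) = 90.27 dB SPL.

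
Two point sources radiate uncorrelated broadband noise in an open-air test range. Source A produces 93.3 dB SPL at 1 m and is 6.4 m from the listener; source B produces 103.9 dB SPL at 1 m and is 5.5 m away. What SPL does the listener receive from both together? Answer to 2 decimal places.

89.36 dB SPL

At the listener: L_A = 93.3 − 20·log₁₀(6.4) = 77.176 dB; L_B = 103.9 − 20·log₁₀(5.5) = 89.093 dB.
Combined: 10·log₁₀(10^(77.176/10)+10^(89.093/10)) = 89.36 dB SPL.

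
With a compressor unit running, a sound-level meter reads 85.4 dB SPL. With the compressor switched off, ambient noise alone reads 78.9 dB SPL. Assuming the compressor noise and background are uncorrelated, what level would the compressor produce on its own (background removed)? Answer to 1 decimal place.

Background correction is a power subtraction:
L_src = 10·log₁₀(10^(85.4/10) − 10^(78.9/10)) = 10·log₁₀(269100000) = 84.3 dB SPL.

84.3 dB SPL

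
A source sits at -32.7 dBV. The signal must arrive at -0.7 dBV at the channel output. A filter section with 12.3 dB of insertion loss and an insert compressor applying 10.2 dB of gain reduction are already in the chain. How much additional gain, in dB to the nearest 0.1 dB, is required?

54.5 dB

The required make-up gain is the shortfall in the dB sum.
G = -0.7 − (-32.7) + 12.3 + 10.2 = 54.5 dB.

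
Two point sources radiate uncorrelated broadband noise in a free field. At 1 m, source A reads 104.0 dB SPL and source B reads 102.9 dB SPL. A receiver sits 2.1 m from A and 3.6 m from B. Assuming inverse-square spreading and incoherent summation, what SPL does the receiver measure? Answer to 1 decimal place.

At the listener: L_A = 104.0 − 20·log₁₀(2.1) = 97.56 dB; L_B = 102.9 − 20·log₁₀(3.6) = 91.77 dB.
Combined: 10·log₁₀(10^(97.56/10)+10^(91.77/10)) = 98.6 dB SPL.

98.6 dB SPL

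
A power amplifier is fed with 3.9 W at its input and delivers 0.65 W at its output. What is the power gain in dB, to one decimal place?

-7.8 dB

Power ratio → dB uses the 10·log₁₀ form:
10·log₁₀(0.65/3.9) = 10·log₁₀(0.1667) = -7.8 dB.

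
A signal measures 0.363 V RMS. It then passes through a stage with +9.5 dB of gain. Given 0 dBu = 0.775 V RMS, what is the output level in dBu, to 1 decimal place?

+2.9 dBu

Input level: 20·log₁₀(0.363/0.775) = -6.59 dBu.
Output: -6.59 + 9.5 = +2.9 dBu.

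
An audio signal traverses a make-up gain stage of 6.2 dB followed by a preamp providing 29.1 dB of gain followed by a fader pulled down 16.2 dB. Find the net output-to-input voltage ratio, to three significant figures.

9.02

Net gain = 6.2 + 29.1 + (−16.2) = 19.1 dB.
Voltage ratio = 10^(19.1/20) = 9.02.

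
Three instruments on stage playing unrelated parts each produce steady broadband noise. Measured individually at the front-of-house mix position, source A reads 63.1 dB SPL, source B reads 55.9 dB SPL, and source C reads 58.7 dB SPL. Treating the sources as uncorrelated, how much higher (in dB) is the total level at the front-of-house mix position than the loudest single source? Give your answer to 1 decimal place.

Incoherent sources sum as intensities:
L_total = 10·log₁₀(10^(63.1/10) + 10^(55.9/10) + 10^(58.7/10)) = 65.01 dB SPL.
Excess over the loudest (63.1 dB): 65.01 − 63.1 = 1.9 dB.

1.9 dB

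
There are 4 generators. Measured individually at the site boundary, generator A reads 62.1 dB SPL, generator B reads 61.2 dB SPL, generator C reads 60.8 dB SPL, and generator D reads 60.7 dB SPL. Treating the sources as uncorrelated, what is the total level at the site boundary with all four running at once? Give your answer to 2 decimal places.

67.26 dB SPL

Add the sources as powers (linear), then convert back to dB:
L_total = 10·log₁₀(10^(62.1/10) + 10^(61.2/10) + 10^(60.8/10) + 10^(60.7/10)) = 10·log₁₀(5317000) = 67.26 dB SPL.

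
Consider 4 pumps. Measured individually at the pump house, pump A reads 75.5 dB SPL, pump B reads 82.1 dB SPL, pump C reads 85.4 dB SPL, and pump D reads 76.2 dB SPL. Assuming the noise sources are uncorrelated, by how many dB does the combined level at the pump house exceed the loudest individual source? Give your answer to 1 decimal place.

Uncorrelated sources add in intensity (power), not in dB.
L_total = 10·log₁₀(10^(75.5/10) + 10^(82.1/10) + 10^(85.4/10) + 10^(76.2/10)) = 87.68 dB SPL.
Excess over the loudest (85.4 dB): 87.68 − 85.4 = 2.3 dB.

2.3 dB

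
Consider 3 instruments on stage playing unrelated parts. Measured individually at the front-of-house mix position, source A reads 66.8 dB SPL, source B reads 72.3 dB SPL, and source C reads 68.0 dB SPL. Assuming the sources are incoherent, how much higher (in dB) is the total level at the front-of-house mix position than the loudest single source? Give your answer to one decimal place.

Uncorrelated sources add in intensity (power), not in dB.
L_total = 10·log₁₀(10^(66.8/10) + 10^(72.3/10) + 10^(68.0/10)) = 74.48 dB SPL.
Excess over the loudest (72.3 dB): 74.48 − 72.3 = 2.2 dB.

2.2 dB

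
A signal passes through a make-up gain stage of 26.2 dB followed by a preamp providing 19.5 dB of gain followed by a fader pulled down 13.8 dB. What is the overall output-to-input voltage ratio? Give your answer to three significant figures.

Net gain = 26.2 + 19.5 + (−13.8) = 31.9 dB.
Voltage ratio = 10^(31.9/20) = 39.4.

39.4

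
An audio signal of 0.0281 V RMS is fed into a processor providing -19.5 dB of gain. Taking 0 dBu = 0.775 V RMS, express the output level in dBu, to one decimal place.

-48.3 dBu

Input level: 20·log₁₀(0.0281/0.775) = -28.81 dBu.
Output: -28.81 − 19.5 = -48.3 dBu.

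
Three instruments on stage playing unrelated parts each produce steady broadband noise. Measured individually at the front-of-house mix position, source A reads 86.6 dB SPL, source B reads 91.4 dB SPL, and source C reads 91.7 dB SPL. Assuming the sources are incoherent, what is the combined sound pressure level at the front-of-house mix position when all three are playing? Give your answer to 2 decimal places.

Incoherent sources sum as intensities:
L_total = 10·log₁₀(10^(86.6/10) + 10^(91.4/10) + 10^(91.7/10)) = 10·log₁₀(3317000000) = 95.21 dB SPL.

95.21 dB SPL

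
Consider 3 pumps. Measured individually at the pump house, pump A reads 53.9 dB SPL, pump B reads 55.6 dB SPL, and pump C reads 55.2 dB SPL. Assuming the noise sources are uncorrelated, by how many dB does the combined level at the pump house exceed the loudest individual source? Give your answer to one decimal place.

4.1 dB

Uncorrelated sources add in intensity (power), not in dB.
L_total = 10·log₁₀(10^(53.9/10) + 10^(55.6/10) + 10^(55.2/10)) = 59.73 dB SPL.
Excess over the loudest (55.6 dB): 59.73 − 55.6 = 4.1 dB.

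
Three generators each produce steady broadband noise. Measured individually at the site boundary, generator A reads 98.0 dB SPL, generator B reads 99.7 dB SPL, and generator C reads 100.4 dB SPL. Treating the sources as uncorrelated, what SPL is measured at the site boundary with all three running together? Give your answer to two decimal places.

104.25 dB SPL

Incoherent sources sum as intensities:
L_total = 10·log₁₀(10^(98.0/10) + 10^(99.7/10) + 10^(100.4/10)) = 10·log₁₀(26607000000) = 104.25 dB SPL.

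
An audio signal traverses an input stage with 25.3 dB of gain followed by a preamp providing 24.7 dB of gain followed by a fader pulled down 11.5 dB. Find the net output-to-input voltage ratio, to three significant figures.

Net gain = 25.3 + 24.7 + (−11.5) = 38.5 dB.
Voltage ratio = 10^(38.5/20) = 84.1.

84.1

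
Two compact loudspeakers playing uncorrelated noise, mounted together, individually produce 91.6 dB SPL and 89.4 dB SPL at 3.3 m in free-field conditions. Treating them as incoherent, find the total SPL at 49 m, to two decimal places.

70.21 dB SPL

Combined at 3.3 m: 10·log₁₀(10^(91.6/10)+10^(89.4/10)) = 93.648 dB SPL.
Then apply −20·log₁₀(49/3.3) = -23.434 dB → 70.21 dB SPL.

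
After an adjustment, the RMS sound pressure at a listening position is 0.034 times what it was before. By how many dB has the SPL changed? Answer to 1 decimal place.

-29.4 dB

Sound pressure is an amplitude quantity: ΔL = 20·log₁₀(p₂/p₁).
20·log₁₀(0.034) = -29.4 dB.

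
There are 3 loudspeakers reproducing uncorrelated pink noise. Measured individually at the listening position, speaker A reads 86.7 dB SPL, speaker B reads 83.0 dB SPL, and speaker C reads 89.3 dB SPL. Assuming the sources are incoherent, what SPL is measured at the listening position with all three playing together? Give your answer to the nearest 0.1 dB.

91.8 dB SPL

Uncorrelated sources add in intensity (power), not in dB.
L_total = 10·log₁₀(10^(86.7/10) + 10^(83.0/10) + 10^(89.3/10)) = 10·log₁₀(1518000000) = 91.8 dB SPL.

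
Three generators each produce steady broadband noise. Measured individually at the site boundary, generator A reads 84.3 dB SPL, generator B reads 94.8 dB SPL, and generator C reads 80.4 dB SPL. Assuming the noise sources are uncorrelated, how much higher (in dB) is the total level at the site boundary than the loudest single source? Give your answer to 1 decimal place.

0.5 dB

Add the sources as powers (linear), then convert back to dB:
L_total = 10·log₁₀(10^(84.3/10) + 10^(94.8/10) + 10^(80.4/10)) = 95.31 dB SPL.
Excess over the loudest (94.8 dB): 95.31 − 94.8 = 0.5 dB.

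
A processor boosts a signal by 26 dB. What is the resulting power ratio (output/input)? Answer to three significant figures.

Power ratio = 10^(dB/10).
10^(26/10) = 10^(2.600) = 398.

398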